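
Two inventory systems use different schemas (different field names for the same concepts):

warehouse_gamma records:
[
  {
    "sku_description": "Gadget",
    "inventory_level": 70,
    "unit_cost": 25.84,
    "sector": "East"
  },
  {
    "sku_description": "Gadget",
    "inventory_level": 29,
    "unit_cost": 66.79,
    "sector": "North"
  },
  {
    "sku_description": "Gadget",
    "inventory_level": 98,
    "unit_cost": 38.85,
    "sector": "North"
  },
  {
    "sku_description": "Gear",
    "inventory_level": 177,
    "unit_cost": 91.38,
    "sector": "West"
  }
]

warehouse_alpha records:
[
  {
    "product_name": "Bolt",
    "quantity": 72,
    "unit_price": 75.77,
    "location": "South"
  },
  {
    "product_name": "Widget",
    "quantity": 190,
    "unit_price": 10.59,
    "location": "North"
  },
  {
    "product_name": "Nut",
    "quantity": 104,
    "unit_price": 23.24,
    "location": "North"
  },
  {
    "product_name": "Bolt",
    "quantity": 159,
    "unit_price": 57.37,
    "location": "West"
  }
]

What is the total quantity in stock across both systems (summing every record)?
899

To reconcile these schemas, identify the field holding the quantity in stock in each system:
1. In warehouse_gamma it is "inventory_level"
2. In warehouse_alpha it is "quantity"

From warehouse_gamma: 70 + 29 + 98 + 177 = 374
From warehouse_alpha: 72 + 190 + 104 + 159 = 525

Total: 374 + 525 = 899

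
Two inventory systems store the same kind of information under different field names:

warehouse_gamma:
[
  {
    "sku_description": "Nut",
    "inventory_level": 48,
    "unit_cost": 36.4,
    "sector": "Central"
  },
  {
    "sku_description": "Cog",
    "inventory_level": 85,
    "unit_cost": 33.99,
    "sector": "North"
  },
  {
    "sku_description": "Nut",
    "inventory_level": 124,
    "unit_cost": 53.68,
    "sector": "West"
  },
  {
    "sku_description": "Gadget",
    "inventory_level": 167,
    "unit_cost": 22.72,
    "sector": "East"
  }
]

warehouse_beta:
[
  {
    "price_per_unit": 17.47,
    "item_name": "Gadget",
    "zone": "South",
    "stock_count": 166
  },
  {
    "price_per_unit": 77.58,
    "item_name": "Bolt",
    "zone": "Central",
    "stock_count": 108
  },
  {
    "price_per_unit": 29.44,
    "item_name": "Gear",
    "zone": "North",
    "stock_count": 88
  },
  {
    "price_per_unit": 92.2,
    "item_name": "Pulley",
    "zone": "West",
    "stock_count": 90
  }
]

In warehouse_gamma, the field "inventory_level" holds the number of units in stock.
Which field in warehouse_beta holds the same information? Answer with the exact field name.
stock_count

In warehouse_gamma, "inventory_level" holds the number of units in stock.
The fields in warehouse_beta are: "price_per_unit", "item_name", "zone", "stock_count".
"stock_count" is the match: the name refers to the same concept and its values are whole-number counts (e.g. 166, 108).
The other fields ("price_per_unit", "item_name", "zone") hold different kinds of data.

So "inventory_level" in warehouse_gamma corresponds to "stock_count" in warehouse_beta.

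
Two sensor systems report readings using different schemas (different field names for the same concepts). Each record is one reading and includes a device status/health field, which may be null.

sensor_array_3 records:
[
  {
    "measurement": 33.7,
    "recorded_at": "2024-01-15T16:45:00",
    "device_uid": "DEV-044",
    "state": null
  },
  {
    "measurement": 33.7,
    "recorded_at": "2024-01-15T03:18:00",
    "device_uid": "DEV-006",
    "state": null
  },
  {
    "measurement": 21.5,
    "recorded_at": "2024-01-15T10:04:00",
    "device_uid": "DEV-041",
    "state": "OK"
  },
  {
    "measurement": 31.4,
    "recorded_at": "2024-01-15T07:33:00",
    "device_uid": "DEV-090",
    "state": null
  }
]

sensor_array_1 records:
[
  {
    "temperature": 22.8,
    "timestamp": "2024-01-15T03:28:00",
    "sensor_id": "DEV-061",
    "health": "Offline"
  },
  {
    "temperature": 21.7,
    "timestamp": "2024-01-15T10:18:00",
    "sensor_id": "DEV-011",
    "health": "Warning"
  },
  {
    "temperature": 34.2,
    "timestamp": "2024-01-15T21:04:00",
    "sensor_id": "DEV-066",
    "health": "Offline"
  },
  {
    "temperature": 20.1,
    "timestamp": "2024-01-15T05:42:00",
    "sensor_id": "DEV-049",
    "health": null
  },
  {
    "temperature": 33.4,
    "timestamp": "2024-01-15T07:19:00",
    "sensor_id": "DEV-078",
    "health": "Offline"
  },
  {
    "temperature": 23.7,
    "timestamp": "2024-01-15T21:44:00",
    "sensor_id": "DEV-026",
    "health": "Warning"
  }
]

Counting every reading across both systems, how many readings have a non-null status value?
6

Schema mapping: "state" (sensor_array_3) = "health" (sensor_array_1) = status

Non-null in sensor_array_3: 1
Non-null in sensor_array_1: 5

Total non-null: 1 + 5 = 6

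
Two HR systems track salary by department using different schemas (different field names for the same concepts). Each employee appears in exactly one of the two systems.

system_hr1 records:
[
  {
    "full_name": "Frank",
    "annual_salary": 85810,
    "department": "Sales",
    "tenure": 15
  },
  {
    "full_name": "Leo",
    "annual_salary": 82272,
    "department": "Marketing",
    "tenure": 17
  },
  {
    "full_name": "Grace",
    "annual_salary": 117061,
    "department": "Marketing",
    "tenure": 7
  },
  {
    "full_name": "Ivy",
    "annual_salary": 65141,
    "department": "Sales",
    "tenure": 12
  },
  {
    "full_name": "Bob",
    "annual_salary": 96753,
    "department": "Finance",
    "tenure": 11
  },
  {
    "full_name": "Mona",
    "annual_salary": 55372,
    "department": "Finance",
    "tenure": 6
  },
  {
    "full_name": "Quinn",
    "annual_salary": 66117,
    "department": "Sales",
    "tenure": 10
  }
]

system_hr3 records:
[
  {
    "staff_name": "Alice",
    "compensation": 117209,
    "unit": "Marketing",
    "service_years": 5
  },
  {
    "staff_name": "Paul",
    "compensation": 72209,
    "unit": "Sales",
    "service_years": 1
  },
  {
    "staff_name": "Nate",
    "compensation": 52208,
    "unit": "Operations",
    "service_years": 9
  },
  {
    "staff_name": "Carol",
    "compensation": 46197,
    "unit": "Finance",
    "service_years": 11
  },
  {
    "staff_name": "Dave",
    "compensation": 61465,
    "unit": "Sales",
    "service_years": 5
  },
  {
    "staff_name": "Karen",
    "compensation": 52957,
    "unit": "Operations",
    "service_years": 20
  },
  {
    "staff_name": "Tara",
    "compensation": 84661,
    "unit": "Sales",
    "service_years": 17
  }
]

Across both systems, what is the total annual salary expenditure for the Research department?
0

Schema mappings:
- "department" (system_hr1) = "unit" (system_hr3) = department
- "annual_salary" (system_hr1) = "compensation" (system_hr3) = salary

Research salaries from system_hr1: 0
Research salaries from system_hr3: 0

Total: 0 + 0 = 0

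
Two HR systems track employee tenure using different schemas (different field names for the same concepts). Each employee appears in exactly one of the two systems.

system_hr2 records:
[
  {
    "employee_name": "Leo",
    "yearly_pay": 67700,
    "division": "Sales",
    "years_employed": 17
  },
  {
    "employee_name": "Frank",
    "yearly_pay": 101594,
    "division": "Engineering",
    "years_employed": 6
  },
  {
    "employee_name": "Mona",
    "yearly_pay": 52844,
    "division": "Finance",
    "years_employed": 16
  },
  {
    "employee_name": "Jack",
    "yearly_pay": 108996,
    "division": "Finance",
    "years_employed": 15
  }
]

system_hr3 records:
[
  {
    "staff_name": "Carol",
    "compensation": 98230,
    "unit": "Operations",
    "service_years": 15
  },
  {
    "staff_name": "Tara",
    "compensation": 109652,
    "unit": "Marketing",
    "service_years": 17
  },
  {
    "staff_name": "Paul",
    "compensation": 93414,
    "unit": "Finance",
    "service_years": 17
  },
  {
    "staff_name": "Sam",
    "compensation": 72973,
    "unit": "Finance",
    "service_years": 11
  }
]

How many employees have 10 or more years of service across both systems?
7

Reconcile schemas: "years_employed" (system_hr2) = "service_years" (system_hr3) = years of service

From system_hr2: 3 employees with >= 10 years
From system_hr3: 4 employees with >= 10 years

Total: 3 + 4 = 7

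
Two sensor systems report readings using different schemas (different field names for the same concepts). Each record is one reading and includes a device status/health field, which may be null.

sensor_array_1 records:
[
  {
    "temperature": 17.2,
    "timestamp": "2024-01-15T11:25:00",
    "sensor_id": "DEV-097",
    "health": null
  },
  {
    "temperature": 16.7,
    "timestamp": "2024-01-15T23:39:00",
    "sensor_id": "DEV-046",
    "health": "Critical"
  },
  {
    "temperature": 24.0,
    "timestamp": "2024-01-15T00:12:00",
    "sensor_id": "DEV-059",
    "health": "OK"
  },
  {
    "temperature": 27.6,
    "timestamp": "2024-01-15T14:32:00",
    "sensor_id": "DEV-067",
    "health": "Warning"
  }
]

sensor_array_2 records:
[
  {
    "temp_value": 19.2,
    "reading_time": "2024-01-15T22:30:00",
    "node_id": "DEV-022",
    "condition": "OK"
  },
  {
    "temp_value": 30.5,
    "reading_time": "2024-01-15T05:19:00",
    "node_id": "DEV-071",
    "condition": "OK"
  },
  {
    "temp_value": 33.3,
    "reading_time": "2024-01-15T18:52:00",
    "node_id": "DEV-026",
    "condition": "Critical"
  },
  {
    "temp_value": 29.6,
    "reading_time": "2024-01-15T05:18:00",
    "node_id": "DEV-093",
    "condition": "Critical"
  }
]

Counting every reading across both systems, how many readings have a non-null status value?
7

Schema mapping: "health" (sensor_array_1) = "condition" (sensor_array_2) = status

Non-null in sensor_array_1: 3
Non-null in sensor_array_2: 4

Total non-null: 3 + 4 = 7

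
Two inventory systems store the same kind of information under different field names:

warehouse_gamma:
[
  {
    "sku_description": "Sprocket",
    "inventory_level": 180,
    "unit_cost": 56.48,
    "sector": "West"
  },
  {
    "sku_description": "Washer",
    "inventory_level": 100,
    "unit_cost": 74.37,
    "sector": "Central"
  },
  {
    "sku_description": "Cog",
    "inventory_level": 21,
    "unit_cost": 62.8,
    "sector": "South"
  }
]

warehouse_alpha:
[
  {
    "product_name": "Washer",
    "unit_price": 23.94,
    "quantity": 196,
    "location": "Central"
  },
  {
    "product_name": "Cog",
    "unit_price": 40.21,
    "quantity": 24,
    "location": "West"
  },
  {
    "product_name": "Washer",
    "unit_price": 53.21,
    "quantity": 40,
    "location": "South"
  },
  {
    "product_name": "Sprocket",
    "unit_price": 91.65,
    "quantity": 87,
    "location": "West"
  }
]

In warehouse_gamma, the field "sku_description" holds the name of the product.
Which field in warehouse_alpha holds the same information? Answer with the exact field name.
product_name

In warehouse_gamma, "sku_description" holds the name of the product.
The fields in warehouse_alpha are: "product_name", "unit_price", "quantity", "location".
"product_name" is the match: the name refers to the same concept and its values are product-name strings (e.g. 'Cog', 'Sprocket').
The other fields ("unit_price", "quantity", "location") hold different kinds of data.

So "sku_description" in warehouse_gamma corresponds to "product_name" in warehouse_alpha.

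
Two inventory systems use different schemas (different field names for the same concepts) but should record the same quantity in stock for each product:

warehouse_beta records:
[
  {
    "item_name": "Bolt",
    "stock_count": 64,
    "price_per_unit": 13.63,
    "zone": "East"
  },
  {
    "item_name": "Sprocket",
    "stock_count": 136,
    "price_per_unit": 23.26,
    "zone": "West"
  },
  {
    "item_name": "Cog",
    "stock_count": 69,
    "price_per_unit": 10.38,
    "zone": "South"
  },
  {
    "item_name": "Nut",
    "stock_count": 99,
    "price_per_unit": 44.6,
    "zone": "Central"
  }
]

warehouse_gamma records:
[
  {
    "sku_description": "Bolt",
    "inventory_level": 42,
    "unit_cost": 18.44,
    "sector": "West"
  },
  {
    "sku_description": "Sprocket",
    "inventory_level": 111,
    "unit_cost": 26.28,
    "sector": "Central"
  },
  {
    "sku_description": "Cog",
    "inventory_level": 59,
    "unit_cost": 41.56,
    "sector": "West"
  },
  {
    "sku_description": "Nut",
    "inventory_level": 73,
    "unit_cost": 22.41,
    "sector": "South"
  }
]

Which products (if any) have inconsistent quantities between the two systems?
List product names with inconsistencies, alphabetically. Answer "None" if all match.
Bolt, Cog, Nut, Sprocket

Schema mappings:
- "item_name" (warehouse_beta) = "sku_description" (warehouse_gamma) = product name
- "stock_count" (warehouse_beta) = "inventory_level" (warehouse_gamma) = quantity

Comparison:
  Bolt: 64 vs 42 - MISMATCH
  Sprocket: 136 vs 111 - MISMATCH
  Cog: 69 vs 59 - MISMATCH
  Nut: 99 vs 73 - MISMATCH

Products with inconsistencies: Bolt, Cog, Nut, Sprocket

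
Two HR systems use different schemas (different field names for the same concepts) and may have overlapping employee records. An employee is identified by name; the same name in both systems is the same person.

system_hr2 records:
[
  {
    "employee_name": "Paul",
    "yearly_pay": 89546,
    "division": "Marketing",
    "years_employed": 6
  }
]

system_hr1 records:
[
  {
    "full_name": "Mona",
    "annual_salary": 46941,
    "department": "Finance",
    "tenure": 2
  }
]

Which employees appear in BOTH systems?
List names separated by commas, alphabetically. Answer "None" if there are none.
None

Schema mapping: "employee_name" (system_hr2) = "full_name" (system_hr1) = employee name

Names in system_hr2: ['Paul']
Names in system_hr1: ['Mona']

Intersection: None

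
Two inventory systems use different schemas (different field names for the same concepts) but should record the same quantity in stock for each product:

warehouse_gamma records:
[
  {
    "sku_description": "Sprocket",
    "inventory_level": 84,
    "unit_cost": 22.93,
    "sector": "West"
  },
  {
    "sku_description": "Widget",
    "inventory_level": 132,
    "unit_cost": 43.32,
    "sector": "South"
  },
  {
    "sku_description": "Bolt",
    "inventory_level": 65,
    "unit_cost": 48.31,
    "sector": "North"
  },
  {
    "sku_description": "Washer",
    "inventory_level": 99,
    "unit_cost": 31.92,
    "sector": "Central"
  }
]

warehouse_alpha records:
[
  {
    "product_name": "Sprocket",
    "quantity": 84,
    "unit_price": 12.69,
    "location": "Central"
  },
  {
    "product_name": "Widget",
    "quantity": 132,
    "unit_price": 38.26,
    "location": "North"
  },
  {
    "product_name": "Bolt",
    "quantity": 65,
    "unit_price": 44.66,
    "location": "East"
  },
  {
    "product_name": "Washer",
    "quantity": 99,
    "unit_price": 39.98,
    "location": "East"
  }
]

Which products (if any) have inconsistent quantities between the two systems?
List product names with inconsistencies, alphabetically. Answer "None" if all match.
None

Schema mappings:
- "sku_description" (warehouse_gamma) = "product_name" (warehouse_alpha) = product name
- "inventory_level" (warehouse_gamma) = "quantity" (warehouse_alpha) = quantity

Comparison:
  Sprocket: 84 vs 84 - MATCH
  Widget: 132 vs 132 - MATCH
  Bolt: 65 vs 65 - MATCH
  Washer: 99 vs 99 - MATCH

Products with inconsistencies: None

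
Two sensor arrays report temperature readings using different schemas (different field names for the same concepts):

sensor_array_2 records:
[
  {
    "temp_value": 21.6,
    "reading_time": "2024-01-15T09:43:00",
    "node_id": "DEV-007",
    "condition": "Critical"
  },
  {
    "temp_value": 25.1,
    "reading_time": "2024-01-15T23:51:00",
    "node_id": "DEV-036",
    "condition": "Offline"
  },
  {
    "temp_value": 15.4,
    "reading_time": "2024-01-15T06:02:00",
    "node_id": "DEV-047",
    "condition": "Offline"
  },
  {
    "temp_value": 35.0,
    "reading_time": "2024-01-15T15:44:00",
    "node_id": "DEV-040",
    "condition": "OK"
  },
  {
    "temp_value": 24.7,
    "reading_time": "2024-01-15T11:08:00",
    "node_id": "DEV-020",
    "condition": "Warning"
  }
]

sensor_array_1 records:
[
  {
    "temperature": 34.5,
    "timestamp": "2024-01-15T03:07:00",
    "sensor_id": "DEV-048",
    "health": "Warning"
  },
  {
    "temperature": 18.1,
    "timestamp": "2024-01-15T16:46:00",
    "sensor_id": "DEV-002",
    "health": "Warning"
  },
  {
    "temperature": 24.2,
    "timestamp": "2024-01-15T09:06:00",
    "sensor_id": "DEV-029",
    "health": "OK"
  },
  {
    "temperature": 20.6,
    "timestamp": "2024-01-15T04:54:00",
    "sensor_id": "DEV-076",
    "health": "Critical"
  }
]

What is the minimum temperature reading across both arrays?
15.4

Schema mapping: "temp_value" (sensor_array_2) = "temperature" (sensor_array_1) = temperature reading

Minimum in sensor_array_2: 15.4
Minimum in sensor_array_1: 18.1

Overall minimum: min(15.4, 18.1) = 15.4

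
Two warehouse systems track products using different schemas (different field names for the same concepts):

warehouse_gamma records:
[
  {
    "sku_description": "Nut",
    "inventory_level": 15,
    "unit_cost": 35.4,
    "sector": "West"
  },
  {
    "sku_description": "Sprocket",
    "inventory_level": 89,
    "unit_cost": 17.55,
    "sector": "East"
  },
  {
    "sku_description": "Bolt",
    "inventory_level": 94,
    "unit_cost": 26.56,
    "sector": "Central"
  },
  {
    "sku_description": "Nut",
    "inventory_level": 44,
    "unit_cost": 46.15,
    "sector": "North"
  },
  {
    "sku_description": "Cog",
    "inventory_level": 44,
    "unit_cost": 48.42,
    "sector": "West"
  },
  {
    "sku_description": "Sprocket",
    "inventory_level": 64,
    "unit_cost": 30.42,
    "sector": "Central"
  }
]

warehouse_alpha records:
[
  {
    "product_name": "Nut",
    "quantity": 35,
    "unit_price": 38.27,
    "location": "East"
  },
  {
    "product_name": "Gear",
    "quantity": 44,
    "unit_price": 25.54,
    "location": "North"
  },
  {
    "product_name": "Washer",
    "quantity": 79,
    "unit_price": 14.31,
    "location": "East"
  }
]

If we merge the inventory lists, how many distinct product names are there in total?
6

Schema mapping: "sku_description" (warehouse_gamma) = "product_name" (warehouse_alpha) = product name

Products in warehouse_gamma: ['Bolt', 'Cog', 'Nut', 'Sprocket']
Products in warehouse_alpha: ['Gear', 'Nut', 'Washer']

Union (unique products): ['Bolt', 'Cog', 'Gear', 'Nut', 'Sprocket', 'Washer']
Count: 6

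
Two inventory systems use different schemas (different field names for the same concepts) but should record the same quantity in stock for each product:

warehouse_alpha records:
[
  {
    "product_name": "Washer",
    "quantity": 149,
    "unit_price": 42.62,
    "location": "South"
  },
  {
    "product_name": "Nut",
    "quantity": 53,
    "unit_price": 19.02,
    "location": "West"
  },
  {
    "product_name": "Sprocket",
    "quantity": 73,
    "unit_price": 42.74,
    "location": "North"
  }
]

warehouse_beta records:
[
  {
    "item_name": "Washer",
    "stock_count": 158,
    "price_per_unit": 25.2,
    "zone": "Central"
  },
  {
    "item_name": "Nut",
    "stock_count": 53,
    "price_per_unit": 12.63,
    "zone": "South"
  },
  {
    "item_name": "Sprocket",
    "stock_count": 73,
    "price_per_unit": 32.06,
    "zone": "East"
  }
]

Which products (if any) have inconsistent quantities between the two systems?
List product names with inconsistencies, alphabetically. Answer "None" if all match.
Washer

Schema mappings:
- "product_name" (warehouse_alpha) = "item_name" (warehouse_beta) = product name
- "quantity" (warehouse_alpha) = "stock_count" (warehouse_beta) = quantity

Comparison:
  Washer: 149 vs 158 - MISMATCH
  Nut: 53 vs 53 - MATCH
  Sprocket: 73 vs 73 - MATCH

Products with inconsistencies: Washer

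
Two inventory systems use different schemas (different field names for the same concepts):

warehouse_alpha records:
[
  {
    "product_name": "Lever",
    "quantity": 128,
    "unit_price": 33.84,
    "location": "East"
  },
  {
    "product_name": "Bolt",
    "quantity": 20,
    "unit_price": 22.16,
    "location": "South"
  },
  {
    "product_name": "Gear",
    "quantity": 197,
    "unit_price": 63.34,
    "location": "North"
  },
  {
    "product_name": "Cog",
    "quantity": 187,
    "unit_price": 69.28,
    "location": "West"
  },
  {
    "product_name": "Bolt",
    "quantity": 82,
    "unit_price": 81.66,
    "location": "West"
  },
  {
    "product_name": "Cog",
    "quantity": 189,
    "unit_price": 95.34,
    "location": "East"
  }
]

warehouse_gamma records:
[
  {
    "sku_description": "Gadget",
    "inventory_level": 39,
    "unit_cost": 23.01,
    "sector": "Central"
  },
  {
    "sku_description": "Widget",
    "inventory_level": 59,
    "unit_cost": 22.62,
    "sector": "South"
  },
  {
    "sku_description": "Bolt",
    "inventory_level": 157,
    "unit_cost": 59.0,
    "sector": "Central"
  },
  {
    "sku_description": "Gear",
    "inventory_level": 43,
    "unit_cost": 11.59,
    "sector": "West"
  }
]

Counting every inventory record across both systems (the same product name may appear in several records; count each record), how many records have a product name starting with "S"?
0

Schema mapping: "product_name" (warehouse_alpha) = "sku_description" (warehouse_gamma) = product name

Records with product name starting with "S" in warehouse_alpha: 0
Records with product name starting with "S" in warehouse_gamma: 0

Total: 0 + 0 = 0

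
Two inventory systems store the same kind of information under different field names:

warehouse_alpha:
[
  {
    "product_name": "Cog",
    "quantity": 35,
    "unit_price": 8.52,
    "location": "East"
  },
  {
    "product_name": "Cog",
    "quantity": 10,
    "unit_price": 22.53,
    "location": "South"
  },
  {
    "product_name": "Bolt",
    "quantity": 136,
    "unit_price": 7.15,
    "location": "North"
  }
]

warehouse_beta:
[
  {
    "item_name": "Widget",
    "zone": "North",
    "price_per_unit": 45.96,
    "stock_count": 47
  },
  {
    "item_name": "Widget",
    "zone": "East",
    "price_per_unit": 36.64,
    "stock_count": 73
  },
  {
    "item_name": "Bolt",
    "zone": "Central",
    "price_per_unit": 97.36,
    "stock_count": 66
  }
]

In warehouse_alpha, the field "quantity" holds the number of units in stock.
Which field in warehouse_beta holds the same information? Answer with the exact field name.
stock_count

In warehouse_alpha, "quantity" holds the number of units in stock.
The fields in warehouse_beta are: "item_name", "zone", "price_per_unit", "stock_count".
"stock_count" is the match: the name refers to the same concept and its values are whole-number counts (e.g. 47, 73).
The other fields ("item_name", "zone", "price_per_unit") hold different kinds of data.

So "quantity" in warehouse_alpha corresponds to "stock_count" in warehouse_beta.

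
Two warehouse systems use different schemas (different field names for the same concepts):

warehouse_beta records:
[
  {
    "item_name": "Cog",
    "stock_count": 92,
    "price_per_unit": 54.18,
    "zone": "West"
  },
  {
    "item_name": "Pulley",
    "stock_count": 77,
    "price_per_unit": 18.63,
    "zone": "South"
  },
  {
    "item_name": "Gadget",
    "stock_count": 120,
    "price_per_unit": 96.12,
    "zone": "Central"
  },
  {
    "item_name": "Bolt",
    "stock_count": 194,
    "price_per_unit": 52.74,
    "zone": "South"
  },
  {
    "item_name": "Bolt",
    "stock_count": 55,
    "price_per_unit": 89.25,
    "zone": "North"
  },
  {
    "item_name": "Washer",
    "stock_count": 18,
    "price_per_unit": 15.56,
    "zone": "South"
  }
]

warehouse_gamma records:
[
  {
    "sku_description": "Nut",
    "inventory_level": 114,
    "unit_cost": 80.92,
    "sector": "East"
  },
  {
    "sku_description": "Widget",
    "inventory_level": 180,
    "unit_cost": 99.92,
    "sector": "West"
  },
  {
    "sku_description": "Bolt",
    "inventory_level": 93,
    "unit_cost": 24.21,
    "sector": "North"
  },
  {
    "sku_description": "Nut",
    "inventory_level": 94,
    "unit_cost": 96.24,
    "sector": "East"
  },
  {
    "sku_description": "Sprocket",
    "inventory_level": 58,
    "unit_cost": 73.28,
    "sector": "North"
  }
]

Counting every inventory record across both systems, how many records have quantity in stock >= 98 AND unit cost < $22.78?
0

Schema mappings:
- "stock_count" (warehouse_beta) = "inventory_level" (warehouse_gamma) = quantity
- "price_per_unit" (warehouse_beta) = "unit_cost" (warehouse_gamma) = unit cost

Records meeting both conditions in warehouse_beta: 0
Records meeting both conditions in warehouse_gamma: 0

Total: 0 + 0 = 0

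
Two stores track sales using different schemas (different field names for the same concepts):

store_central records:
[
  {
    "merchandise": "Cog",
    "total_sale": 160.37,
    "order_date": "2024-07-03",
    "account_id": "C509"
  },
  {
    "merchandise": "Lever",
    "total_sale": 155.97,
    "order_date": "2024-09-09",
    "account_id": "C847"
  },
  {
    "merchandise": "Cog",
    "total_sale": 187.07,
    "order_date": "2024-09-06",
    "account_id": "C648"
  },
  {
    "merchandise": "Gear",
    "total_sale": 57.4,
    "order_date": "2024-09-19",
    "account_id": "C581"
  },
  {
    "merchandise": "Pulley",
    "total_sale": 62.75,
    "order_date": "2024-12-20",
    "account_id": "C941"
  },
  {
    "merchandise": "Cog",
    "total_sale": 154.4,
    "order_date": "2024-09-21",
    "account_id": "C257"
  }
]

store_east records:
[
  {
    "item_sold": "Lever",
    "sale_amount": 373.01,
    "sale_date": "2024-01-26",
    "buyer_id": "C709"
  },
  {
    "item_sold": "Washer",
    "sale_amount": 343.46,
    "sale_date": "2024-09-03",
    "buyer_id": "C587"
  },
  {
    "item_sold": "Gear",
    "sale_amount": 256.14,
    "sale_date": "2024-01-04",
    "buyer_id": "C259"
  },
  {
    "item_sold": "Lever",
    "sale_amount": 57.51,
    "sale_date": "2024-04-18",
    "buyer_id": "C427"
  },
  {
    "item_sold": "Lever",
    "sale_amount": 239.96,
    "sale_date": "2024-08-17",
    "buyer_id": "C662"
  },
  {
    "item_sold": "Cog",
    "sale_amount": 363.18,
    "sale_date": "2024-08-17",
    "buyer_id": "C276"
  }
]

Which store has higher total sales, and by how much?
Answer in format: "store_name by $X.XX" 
store_east by $855.30

Schema mapping: "total_sale" (store_central) = "sale_amount" (store_east) = sale amount

Total for store_central: 777.96
Total for store_east: 1633.26

Difference: |777.96 - 1633.26| = 855.30
store_east has higher sales by $855.30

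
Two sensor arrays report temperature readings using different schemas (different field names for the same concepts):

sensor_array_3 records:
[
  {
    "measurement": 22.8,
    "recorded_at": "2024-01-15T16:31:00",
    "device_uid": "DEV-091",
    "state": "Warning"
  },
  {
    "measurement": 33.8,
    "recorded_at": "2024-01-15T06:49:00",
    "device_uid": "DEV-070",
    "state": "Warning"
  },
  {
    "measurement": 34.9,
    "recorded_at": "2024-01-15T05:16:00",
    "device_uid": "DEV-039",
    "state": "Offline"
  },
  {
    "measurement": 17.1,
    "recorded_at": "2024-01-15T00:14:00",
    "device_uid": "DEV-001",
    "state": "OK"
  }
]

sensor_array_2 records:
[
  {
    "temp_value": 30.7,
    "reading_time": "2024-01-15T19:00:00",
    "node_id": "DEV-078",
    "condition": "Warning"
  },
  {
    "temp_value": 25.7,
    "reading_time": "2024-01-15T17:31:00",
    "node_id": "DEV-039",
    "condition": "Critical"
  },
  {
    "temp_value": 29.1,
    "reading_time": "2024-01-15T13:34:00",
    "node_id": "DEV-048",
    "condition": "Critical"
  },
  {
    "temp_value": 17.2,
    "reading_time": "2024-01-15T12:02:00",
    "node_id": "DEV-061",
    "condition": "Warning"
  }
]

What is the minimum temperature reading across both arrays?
17.1

Schema mapping: "measurement" (sensor_array_3) = "temp_value" (sensor_array_2) = temperature reading

Minimum in sensor_array_3: 17.1
Minimum in sensor_array_2: 17.2

Overall minimum: min(17.1, 17.2) = 17.1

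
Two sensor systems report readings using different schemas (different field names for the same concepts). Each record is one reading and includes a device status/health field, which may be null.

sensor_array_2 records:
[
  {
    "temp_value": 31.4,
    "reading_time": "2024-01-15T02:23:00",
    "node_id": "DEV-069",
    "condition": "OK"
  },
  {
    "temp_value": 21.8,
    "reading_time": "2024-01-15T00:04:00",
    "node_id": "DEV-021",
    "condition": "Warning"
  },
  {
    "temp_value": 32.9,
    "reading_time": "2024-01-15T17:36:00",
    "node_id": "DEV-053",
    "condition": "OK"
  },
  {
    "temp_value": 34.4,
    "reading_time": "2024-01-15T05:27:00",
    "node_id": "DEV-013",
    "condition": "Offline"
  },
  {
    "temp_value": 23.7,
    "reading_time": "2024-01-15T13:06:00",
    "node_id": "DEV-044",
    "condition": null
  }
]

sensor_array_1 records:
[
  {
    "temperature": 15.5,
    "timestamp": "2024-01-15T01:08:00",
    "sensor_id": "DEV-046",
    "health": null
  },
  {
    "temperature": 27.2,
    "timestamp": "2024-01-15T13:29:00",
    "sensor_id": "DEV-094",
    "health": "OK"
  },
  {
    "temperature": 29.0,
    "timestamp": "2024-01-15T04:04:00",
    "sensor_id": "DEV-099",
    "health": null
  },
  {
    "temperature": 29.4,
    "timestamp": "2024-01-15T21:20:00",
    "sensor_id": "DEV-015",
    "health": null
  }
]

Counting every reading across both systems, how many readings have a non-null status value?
5

Schema mapping: "condition" (sensor_array_2) = "health" (sensor_array_1) = status

Non-null in sensor_array_2: 4
Non-null in sensor_array_1: 1

Total non-null: 4 + 1 = 5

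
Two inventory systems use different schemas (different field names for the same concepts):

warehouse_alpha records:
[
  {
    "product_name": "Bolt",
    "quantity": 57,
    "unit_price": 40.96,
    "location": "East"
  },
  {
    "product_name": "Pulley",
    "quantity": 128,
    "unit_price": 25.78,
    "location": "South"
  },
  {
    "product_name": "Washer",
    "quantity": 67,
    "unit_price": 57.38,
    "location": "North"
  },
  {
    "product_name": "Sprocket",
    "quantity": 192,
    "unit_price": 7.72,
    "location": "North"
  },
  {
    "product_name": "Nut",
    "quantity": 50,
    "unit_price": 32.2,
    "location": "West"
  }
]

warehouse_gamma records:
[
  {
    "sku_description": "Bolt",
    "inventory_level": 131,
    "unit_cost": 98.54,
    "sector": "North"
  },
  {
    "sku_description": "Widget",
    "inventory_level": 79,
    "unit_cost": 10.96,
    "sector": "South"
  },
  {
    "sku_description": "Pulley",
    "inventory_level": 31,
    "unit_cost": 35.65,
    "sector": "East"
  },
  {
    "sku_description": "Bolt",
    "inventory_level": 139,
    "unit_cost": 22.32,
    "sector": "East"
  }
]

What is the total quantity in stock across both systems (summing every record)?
874

To reconcile these schemas, identify the field holding the quantity in stock in each system:
1. In warehouse_alpha it is "quantity"
2. In warehouse_gamma it is "inventory_level"

From warehouse_alpha: 57 + 128 + 67 + 192 + 50 = 494
From warehouse_gamma: 131 + 79 + 31 + 139 = 380

Total: 494 + 380 = 874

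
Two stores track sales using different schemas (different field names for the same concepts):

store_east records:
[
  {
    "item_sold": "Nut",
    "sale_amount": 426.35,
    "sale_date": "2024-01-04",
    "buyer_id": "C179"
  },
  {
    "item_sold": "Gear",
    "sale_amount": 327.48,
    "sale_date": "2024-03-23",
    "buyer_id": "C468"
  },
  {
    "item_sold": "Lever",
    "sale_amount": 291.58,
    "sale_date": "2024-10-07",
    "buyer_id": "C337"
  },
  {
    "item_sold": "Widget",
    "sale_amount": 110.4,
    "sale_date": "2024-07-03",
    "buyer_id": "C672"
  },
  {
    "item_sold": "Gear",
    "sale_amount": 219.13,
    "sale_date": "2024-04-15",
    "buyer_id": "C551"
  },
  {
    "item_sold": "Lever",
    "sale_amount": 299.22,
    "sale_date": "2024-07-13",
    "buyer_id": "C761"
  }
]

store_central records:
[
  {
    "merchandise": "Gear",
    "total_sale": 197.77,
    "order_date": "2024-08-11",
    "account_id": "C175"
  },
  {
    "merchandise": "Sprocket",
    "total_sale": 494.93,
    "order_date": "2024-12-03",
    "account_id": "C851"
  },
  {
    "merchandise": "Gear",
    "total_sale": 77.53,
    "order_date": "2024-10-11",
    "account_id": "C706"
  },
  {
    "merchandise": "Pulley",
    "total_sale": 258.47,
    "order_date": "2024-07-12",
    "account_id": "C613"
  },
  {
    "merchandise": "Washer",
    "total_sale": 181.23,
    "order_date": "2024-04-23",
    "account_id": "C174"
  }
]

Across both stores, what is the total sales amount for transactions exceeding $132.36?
2696.16

Schema mapping: "sale_amount" (store_east) = "total_sale" (store_central) = sale amount

Sum of sales > $132.36 in store_east: 1563.76
Sum of sales > $132.36 in store_central: 1132.4

Total: 1563.76 + 1132.4 = 2696.16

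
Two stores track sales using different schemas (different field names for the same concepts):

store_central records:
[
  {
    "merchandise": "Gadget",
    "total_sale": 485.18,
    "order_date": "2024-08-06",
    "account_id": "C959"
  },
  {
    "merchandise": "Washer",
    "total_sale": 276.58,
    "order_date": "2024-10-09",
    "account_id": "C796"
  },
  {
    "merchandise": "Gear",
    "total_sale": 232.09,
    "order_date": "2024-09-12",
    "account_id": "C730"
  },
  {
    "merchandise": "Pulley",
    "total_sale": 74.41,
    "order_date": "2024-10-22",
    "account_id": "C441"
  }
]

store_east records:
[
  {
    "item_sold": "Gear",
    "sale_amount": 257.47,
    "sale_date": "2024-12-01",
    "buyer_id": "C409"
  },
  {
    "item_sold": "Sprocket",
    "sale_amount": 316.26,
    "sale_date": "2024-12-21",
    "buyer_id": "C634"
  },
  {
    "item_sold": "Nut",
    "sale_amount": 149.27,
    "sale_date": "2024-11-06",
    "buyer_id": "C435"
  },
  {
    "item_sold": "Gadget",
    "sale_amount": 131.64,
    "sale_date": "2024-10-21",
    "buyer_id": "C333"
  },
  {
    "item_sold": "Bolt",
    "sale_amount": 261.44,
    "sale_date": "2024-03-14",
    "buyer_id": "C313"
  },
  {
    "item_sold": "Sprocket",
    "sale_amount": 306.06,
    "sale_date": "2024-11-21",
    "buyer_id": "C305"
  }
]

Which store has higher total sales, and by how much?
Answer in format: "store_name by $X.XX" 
store_east by $353.88

Schema mapping: "total_sale" (store_central) = "sale_amount" (store_east) = sale amount

Total for store_central: 1068.26
Total for store_east: 1422.14

Difference: |1068.26 - 1422.14| = 353.88
store_east has higher sales by $353.88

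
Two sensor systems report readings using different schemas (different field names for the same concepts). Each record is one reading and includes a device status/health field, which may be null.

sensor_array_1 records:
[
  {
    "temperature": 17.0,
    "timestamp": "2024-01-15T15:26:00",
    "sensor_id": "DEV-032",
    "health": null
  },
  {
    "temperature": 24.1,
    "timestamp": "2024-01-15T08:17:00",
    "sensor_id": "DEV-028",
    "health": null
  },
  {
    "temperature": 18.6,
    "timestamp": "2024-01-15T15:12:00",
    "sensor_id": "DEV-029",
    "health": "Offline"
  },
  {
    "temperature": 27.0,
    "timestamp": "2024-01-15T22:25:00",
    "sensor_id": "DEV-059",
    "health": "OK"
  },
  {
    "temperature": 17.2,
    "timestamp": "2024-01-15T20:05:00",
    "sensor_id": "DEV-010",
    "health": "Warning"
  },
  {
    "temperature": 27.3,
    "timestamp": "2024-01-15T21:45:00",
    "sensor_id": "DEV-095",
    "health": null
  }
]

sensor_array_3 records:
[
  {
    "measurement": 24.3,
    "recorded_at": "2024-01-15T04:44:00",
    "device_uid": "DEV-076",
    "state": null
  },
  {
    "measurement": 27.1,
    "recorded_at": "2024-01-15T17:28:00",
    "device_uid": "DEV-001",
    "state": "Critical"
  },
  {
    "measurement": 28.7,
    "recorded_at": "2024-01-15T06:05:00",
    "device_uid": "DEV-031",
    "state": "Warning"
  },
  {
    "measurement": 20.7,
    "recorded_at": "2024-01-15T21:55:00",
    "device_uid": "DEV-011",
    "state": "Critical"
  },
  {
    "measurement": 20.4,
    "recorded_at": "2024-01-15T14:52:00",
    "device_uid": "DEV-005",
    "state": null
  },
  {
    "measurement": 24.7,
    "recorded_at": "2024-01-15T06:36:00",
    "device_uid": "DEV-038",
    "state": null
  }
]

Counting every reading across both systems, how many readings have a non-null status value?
6

Schema mapping: "health" (sensor_array_1) = "state" (sensor_array_3) = status

Non-null in sensor_array_1: 3
Non-null in sensor_array_3: 3

Total non-null: 3 + 3 = 6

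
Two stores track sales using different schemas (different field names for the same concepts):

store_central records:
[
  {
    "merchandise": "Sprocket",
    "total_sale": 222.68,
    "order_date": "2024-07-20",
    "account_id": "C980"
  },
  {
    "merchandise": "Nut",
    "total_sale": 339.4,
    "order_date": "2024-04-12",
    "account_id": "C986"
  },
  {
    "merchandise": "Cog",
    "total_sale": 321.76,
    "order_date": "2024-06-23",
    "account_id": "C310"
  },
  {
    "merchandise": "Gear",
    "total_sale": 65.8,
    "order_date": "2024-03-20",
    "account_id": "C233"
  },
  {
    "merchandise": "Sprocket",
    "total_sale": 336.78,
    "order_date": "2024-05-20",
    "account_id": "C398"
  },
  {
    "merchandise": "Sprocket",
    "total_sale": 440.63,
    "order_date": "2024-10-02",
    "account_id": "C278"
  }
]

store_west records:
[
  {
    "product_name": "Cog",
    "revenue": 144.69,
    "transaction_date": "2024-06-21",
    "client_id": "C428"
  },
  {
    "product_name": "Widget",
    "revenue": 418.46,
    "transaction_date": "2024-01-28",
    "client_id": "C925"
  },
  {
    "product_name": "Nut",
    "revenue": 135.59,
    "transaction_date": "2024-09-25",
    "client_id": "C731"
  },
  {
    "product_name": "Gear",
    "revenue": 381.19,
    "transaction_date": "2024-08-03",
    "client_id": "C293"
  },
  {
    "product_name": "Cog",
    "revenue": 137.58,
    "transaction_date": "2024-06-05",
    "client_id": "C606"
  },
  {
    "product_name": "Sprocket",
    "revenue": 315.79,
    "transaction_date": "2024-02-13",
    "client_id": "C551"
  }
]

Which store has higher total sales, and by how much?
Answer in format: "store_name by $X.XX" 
store_central by $193.75

Schema mapping: "total_sale" (store_central) = "revenue" (store_west) = sale amount

Total for store_central: 1727.05
Total for store_west: 1533.30

Difference: |1727.05 - 1533.30| = 193.75
store_central has higher sales by $193.75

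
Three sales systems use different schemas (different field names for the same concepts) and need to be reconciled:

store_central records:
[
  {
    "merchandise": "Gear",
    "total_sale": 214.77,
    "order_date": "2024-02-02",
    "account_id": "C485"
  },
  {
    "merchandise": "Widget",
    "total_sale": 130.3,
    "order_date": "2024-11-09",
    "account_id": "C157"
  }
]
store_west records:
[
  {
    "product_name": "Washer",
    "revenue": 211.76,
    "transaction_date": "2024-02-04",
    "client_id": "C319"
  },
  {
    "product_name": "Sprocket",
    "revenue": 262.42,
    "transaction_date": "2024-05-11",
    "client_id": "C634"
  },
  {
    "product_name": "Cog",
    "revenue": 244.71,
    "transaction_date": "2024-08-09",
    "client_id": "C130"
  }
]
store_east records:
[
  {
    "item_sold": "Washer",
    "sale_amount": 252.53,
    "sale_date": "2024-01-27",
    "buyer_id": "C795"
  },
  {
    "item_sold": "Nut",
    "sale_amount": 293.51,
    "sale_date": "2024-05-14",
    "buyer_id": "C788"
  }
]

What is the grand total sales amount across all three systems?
1610.0

Schema reconciliation - all amount fields map to sale amount:

store_central (total_sale): 345.07
store_west (revenue): 718.89
store_east (sale_amount): 546.04

Grand total: 1610.0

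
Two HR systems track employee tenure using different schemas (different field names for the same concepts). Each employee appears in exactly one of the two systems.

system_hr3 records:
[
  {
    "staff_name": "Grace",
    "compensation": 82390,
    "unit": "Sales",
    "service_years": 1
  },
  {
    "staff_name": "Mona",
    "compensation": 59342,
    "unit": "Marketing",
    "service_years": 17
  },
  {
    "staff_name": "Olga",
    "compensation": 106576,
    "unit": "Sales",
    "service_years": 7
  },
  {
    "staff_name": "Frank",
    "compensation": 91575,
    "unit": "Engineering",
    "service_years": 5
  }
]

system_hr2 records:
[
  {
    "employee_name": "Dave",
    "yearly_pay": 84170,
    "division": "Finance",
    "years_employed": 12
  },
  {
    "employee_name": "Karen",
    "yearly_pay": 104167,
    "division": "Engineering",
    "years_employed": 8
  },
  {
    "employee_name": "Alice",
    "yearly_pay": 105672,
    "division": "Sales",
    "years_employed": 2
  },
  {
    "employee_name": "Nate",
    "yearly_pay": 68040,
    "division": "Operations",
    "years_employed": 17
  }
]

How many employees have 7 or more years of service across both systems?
5

Reconcile schemas: "service_years" (system_hr3) = "years_employed" (system_hr2) = years of service

From system_hr3: 2 employees with >= 7 years
From system_hr2: 3 employees with >= 7 years

Total: 2 + 3 = 5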